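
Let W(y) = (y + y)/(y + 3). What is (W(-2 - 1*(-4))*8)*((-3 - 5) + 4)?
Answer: -128/5 ≈ -25.600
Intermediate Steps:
W(y) = 2*y/(3 + y) (W(y) = (2*y)/(3 + y) = 2*y/(3 + y))
(W(-2 - 1*(-4))*8)*((-3 - 5) + 4) = ((2*(-2 - 1*(-4))/(3 + (-2 - 1*(-4))))*8)*((-3 - 5) + 4) = ((2*(-2 + 4)/(3 + (-2 + 4)))*8)*(-8 + 4) = ((2*2/(3 + 2))*8)*(-4) = ((2*2/5)*8)*(-4) = ((2*2*(⅕))*8)*(-4) = ((⅘)*8)*(-4) = (32/5)*(-4) = -128/5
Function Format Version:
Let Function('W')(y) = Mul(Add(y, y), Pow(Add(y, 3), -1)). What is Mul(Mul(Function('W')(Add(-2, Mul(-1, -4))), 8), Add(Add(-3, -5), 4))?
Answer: Rational(-128, 5) ≈ -25.600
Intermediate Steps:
Function('W')(y) = Mul(2, y, Pow(Add(3, y), -1)) (Function('W')(y) = Mul(Mul(2, y), Pow(Add(3, y), -1)) = Mul(2, y, Pow(Add(3, y), -1)))
Mul(Mul(Function('W')(Add(-2, Mul(-1, -4))), 8), Add(Add(-3, -5), 4)) = Mul(Mul(Mul(2, Add(-2, Mul(-1, -4)), Pow(Add(3, Add(-2, Mul(-1, -4))), -1)), 8), Add(Add(-3, -5), 4)) = Mul(Mul(Mul(2, Add(-2, 4), Pow(Add(3, Add(-2, 4)), -1)), 8), Add(-8, 4)) = Mul(Mul(Mul(2, 2, Pow(Add(3, 2), -1)), 8), -4) = Mul(Mul(Mul(2, 2, Pow(5, -1)), 8), -4) = Mul(Mul(Mul(2, 2, Rational(1, 5)), 8), -4) = Mul(Mul(Rational(4, 5), 8), -4) = Mul(Rational(32, 5), -4) = Rational(-128, 5)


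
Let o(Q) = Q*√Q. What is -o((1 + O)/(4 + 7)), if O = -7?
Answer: 6*I*√66/121 ≈ 0.40284*I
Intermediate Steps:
o(Q) = Q^(3/2)
-o((1 + O)/(4 + 7)) = -((1 - 7)/(4 + 7))^(3/2) = -(-6/11)^(3/2) = -(-6)*I*√66/121 = 6*I*√66/121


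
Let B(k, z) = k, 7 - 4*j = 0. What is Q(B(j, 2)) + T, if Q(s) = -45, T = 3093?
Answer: 3048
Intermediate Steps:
j = 7/4 (j = 7/4 - ¼*0 = 7/4 + 0 = 7/4 ≈ 1.7500)
Q(B(j, 2)) + T = -45 + 3093 = 3048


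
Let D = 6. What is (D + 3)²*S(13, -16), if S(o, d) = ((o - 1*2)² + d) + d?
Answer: 7209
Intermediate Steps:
S(o, d) = (-2 + o)² + 2*d (S(o, d) = ((o - 2)² + d) + d = ((-2 + o)² + d) + d = (d + (-2 + o)²) + d = (-2 + o)² + 2*d)
(D + 3)²*S(13, -16) = (6 + 3)²*((-2 + 13)² + 2*(-16)) = 9²*(11² - 32) = 81*(121 - 32) = 81*89 = 7209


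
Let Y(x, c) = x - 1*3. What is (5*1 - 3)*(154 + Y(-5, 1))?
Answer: 292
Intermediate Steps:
Y(x, c) = -3 + x (Y(x, c) = x - 3 = -3 + x)
(5*1 - 3)*(154 + Y(-5, 1)) = (5*1 - 3)*(154 + (-3 - 5)) = (5 - 3)*(154 - 8) = 2*146 = 292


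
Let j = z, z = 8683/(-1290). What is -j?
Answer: 8683/1290 ≈ 6.7310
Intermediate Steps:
z = -8683/1290 (z = 8683*(-1/1290) = -8683/1290 ≈ -6.7310)
j = -8683/1290 ≈ -6.7310
-j = -1*(-8683/1290) = 8683/1290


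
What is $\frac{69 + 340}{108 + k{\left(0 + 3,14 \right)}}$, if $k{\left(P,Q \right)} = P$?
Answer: $\frac{409}{111} \approx 3.6847$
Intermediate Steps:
$\frac{69 + 340}{108 + k{\left(0 + 3,14 \right)}} = \frac{69 + 340}{108 + \left(0 + 3\right)} = \frac{409}{108 + 3} = \frac{409}{111}$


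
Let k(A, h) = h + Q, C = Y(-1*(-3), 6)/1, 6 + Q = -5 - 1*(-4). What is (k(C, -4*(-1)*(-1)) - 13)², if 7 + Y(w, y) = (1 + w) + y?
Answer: 576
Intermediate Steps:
Y(w, y) = -6 + w + y (Y(w, y) = -7 + ((1 + w) + y) = -7 + (1 + w + y) = -6 + w + y)
Q = -7 (Q = -6 + (-5 - 1*(-4)) = -6 + (-5 + 4) = -6 - 1 = -7)
C = 3 (C = (-6 - 1*(-3) + 6)/1 = (-6 + 3 + 6)*1 = 3*1 = 3)
k(A, h) = -7 + h (k(A, h) = h - 7 = -7 + h)
(k(C, -4*(-1)*(-1)) - 13)² = ((-7 - 4*(-1)*(-1)) - 13)² = ((-7 + 4*(-1)) - 13)² = ((-7 - 4) - 13)² = (-11 - 13)² = (-24)² = 576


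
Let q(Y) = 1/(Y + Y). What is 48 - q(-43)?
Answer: 4129/86 ≈ 48.012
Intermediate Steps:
q(Y) = 1/(2*Y)
48 - q(-43) = 48 - 1/(2*(-43)) = 48 - (-1)/(2*43) = 48 - 1*(-1/86) = 48 + 1/86 = 4129/86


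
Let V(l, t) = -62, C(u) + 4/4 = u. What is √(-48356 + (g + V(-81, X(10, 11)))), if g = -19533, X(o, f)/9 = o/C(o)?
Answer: I*√67951 ≈ 260.67*I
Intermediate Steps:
C(u) = -1 + u
X(o, f) = 9*o/(-1 + o) (X(o, f) = 9*(o/(-1 + o)) = 9*o/(-1 + o))
√(-48356 + (g + V(-81, X(10, 11)))) = √(-48356 + (-19533 - 62)) = √(-48356 - 19595) = √(-67951) = I*√67951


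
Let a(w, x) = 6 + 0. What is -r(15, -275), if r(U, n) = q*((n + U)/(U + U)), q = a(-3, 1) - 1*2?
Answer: 104/3 ≈ 34.667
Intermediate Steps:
a(w, x) = 6
q = 4 (q = 6 - 1*2 = 6 - 2 = 4)
r(U, n) = 2*(U + n)/U (r(U, n) = 4*((n + U)/(U + U)) = 4*((U + n)/((2*U))) = 4*((U + n)*(1/(2*U))) = 4*((U + n)/(2*U)) = 2*(U + n)/U)
-r(15, -275) = -(2 + 2*(-275)/15) = -(2 + 2*(-275)*(1/15)) = -(2 - 110/3) = -1*(-104/3) = 104/3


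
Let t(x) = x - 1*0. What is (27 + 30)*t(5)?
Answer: 285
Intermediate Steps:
t(x) = x (t(x) = x + 0 = x)
(27 + 30)*t(5) = (27 + 30)*5 = 57*5 = 285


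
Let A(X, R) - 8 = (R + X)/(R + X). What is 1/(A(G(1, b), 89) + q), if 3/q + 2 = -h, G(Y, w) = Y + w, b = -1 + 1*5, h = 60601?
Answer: 20201/181808 ≈ 0.11111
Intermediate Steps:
b = 4 (b = -1 + 5 = 4)
q = -1/20201 (q = 3/(-2 - 1*60601) = 3/(-2 - 60601) = 3/(-60603) = 3*(-1/60603) = -1/20201 ≈ -4.9502e-5)
A(X, R) = 9 (A(X, R) = 8 + (R + X)/(R + X) = 8 + 1 = 9)
1/(A(G(1, b), 89) + q) = 1/(9 - 1/20201) = 1/(181808/20201) = 20201/181808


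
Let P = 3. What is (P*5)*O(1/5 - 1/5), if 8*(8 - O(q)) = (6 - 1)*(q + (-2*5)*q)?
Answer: 120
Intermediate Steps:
O(q) = 8 + 45*q/8 (O(q) = 8 - (6 - 1)*(q + (-2*5)*q)/8 = 8 - 5*(q - 10*q)/8 = 8 - 5*(-9*q)/8 = 8 - (-45)*q/8 = 8 + 45*q/8)
(P*5)*O(1/5 - 1/5) = (3*5)*(8 + 45*(1/5 - 1/5)/8) = 15*(8 + 45*(1*(⅕) - 1*⅕)/8) = 15*(8 + 45*(⅕ - ⅕)/8) = 15*(8 + (45/8)*0) = 15*(8 + 0) = 15*8 = 120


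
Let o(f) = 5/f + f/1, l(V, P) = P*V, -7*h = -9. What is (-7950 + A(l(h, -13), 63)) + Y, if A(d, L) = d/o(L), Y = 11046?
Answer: 12302451/3974 ≈ 3095.7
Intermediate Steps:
h = 9/7 (h = -⅐*(-9) = 9/7 ≈ 1.2857)
o(f) = f + 5/f (o(f) = 5/f + f*1 = 5/f + f = f + 5/f)
A(d, L) = d/(L + 5/L)
(-7950 + A(l(h, -13), 63)) + Y = (-7950 + 63*(-13*9/7)/(5 + 63²)) + 11046 = (-7950 + 63*(-117/7)/(5 + 3969)) + 11046 = (-7950 + 63*(-117/7)/3974) + 11046 = (-7950 + 63*(-117/7)*(1/3974)) + 11046 = (-7950 - 1053/3974) + 11046 = -31594353/3974 + 11046 = 12302451/3974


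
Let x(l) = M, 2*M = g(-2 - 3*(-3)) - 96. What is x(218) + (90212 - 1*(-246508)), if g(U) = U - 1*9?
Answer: 336671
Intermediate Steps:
g(U) = -9 + U (g(U) = U - 9 = -9 + U)
M = -49 (M = ((-9 + (-2 - 3*(-3))) - 96)/2 = ((-9 + (-2 + 9)) - 96)/2 = ((-9 + 7) - 96)/2 = (-2 - 96)/2 = (1/2)*(-98) = -49)
x(l) = -49
x(218) + (90212 - 1*(-246508)) = -49 + (90212 - 1*(-246508)) = -49 + (90212 + 246508) = -49 + 336720 = 336671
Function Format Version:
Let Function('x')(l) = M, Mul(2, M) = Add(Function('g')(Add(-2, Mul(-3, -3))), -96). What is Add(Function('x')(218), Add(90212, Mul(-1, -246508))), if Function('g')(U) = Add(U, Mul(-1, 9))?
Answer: 336671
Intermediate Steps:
Function('g')(U) = Add(-9, U) (Function('g')(U) = Add(U, -9) = Add(-9, U))
M = -49 (M = Mul(Rational(1, 2), Add(Add(-9, Add(-2, Mul(-3, -3))), -96)) = Mul(Rational(1, 2), Add(Add(-9, Add(-2, 9)), -96)) = Mul(Rational(1, 2), Add(Add(-9, 7), -96)) = Mul(Rational(1, 2), Add(-2, -96)) = Mul(Rational(1, 2), -98) = -49)
Function('x')(l) = -49
Add(Function('x')(218), Add(90212, Mul(-1, -246508))) = Add(-49, Add(90212, Mul(-1, -246508))) = Add(-49, Add(90212, 246508)) = Add(-49, 336720) = 336671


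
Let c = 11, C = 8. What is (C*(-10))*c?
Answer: -880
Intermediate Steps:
(C*(-10))*c = (8*(-10))*11 = -80*11 = -880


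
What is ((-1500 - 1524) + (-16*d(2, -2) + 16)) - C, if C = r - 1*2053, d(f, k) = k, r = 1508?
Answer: -2431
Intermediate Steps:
C = -545 (C = 1508 - 1*2053 = 1508 - 2053 = -545)
((-1500 - 1524) + (-16*d(2, -2) + 16)) - C = ((-1500 - 1524) + (-16*(-2) + 16)) - 1*(-545) = (-3024 + (32 + 16)) + 545 = (-3024 + 48) + 545 = -2976 + 545 = -2431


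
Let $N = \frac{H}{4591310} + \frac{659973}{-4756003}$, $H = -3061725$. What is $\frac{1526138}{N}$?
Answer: $- \frac{6665036599117532468}{3518342783961} \approx -1.8944 \cdot 10^{6}$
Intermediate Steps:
$N = - \frac{3518342783961}{4367256826786}$ ($N = - \frac{3061725}{4591310} + \frac{659973}{-4756003} = \left(-3061725\right) \frac{1}{4591310} + 659973 \left(- \frac{1}{4756003}\right) = - \frac{612345}{918262} - \frac{659973}{4756003} = - \frac{3518342783961}{4367256826786} \approx -0.80562$)
$\frac{1526138}{N} = \frac{1526138}{- \frac{3518342783961}{4367256826786}} = 1526138 \left(- \frac{4367256826786}{3518342783961}\right) = - \frac{6665036599117532468}{3518342783961}$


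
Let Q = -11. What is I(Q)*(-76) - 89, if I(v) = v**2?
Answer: -9285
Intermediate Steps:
I(Q)*(-76) - 89 = (-11)**2*(-76) - 89 = 121*(-76) - 89 = -9196 - 89 = -9285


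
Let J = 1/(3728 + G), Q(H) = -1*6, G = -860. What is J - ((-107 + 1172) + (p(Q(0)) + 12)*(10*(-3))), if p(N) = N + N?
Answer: -3054419/2868 ≈ -1065.0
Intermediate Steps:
Q(H) = -6
p(N) = 2*N
J = 1/2868 (J = 1/(3728 - 860) = 1/2868 ≈ 0.00034868)
J - ((-107 + 1172) + (p(Q(0)) + 12)*(10*(-3))) = 1/2868 - ((-107 + 1172) + (2*(-6) + 12)*(10*(-3))) = 1/2868 - (1065 + (-12 + 12)*(-30)) = 1/2868 - (1065 + 0*(-30)) = 1/2868 - (1065 + 0) = 1/2868 - 1*1065 = 1/2868 - 1065 = -3054419/2868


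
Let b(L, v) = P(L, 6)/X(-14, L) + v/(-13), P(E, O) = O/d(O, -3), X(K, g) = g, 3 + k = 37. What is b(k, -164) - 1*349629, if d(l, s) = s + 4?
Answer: -77265182/221 ≈ -3.4962e+5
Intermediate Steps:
k = 34 (k = -3 + 37 = 34)
d(l, s) = 4 + s
P(E, O) = O (P(E, O) = O/(4 - 3) = O/1 = O*1 = O)
b(L, v) = 6/L - v/13 (b(L, v) = 6/L + v/(-13) = 6/L + v*(-1/13) = 6/L - v/13)
b(k, -164) - 1*349629 = (6/34 - 1/13*(-164)) - 1*349629 = (6*(1/34) + 164/13) - 349629 = (3/17 + 164/13) - 349629 = 2827/221 - 349629 = -77265182/221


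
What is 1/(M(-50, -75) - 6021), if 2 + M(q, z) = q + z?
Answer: -1/6148 ≈ -0.00016265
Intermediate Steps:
M(q, z) = -2 + q + z (M(q, z) = -2 + (q + z) = -2 + q + z)
1/(M(-50, -75) - 6021) = 1/((-2 - 50 - 75) - 6021) = 1/(-127 - 6021) = 1/(-6148) = -1/6148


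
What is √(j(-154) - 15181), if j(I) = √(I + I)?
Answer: √(-15181 + 2*I*√77) ≈ 0.0712 + 123.21*I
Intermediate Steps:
j(I) = √2*√I (j(I) = √(2*I) = √2*√I)
√(j(-154) - 15181) = √(√2*√(-154) - 15181) = √(√2*(I*√154) - 15181) = √(2*I*√77 - 15181) = √(-15181 + 2*I*√77)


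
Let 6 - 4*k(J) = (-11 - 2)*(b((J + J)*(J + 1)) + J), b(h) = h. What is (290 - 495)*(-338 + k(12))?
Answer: -293765/2 ≈ -1.4688e+5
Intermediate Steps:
k(J) = 3/2 + 13*J/4 + 13*J*(1 + J)/2 (k(J) = 3/2 - (-11 - 2)*((J + J)*(J + 1) + J)/4 = 3/2 - (-13)*((2*J)*(1 + J) + J)/4 = 3/2 - (-13)*(2*J*(1 + J) + J)/4 = 3/2 - (-13)*(J + 2*J*(1 + J))/4 = 3/2 - (-13*J - 26*J*(1 + J))/4 = 3/2 + (13*J/4 + 13*J*(1 + J)/2) = 3/2 + 13*J/4 + 13*J*(1 + J)/2)
(290 - 495)*(-338 + k(12)) = (290 - 495)*(-338 + (3/2 + (13/2)*12**2 + (39/4)*12)) = -205*(-338 + (3/2 + (13/2)*144 + 117)) = -205*(-338 + (3/2 + 936 + 117)) = -205*(-338 + 2109/2) = -205*1433/2 = -293765/2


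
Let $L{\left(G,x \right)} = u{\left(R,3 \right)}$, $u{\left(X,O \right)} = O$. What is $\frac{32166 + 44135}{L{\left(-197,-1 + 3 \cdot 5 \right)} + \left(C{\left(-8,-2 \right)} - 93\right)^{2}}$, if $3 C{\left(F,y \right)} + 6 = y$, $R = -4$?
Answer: $\frac{686709}{82396} \approx 8.3343$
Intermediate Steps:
$C{\left(F,y \right)} = -2 + \frac{y}{3}$
$L{\left(G,x \right)} = 3$
$\frac{32166 + 44135}{L{\left(-197,-1 + 3 \cdot 5 \right)} + \left(C{\left(-8,-2 \right)} - 93\right)^{2}} = \frac{32166 + 44135}{3 + \left(\left(-2 + \frac{1}{3} \left(-2\right)\right) - 93\right)^{2}} = \frac{76301}{3 + \left(\left(-2 - \frac{2}{3}\right) - 93\right)^{2}} = \frac{76301}{3 + \left(- \frac{8}{3} - 93\right)^{2}} = \frac{76301}{3 + \left(- \frac{287}{3}\right)^{2}} = \frac{76301}{3 + \frac{82369}{9}} = \frac{76301}{\frac{82396}{9}} = 76301 \cdot \frac{9}{82396} = \frac{686709}{82396}$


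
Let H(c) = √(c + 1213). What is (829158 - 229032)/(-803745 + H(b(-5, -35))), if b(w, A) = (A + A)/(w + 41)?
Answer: -8682268893660/11628108428651 - 1800378*√43598/11628108428651 ≈ -0.74669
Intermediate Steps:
b(w, A) = 2*A/(41 + w) (b(w, A) = (2*A)/(41 + w) = 2*A/(41 + w))
H(c) = √(1213 + c)
(829158 - 229032)/(-803745 + H(b(-5, -35))) = (829158 - 229032)/(-803745 + √(1213 + 2*(-35)/(41 - 5))) = 600126/(-803745 + √(1213 + 2*(-35)/36)) = 600126/(-803745 + √(1213 + 2*(-35)*(1/36))) = 600126/(-803745 + √(1213 - 35/18)) = 600126/(-803745 + √(21799/18)) = 600126/(-803745 + √43598/6)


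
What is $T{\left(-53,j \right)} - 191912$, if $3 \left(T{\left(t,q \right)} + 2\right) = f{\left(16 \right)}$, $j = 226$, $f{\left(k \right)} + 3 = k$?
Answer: $- \frac{575729}{3} \approx -1.9191 \cdot 10^{5}$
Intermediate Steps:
$f{\left(k \right)} = -3 + k$
$T{\left(t,q \right)} = \frac{7}{3}$ ($T{\left(t,q \right)} = -2 + \frac{-3 + 16}{3} = -2 + \frac{1}{3} \cdot 13 = -2 + \frac{13}{3} = \frac{7}{3}$)
$T{\left(-53,j \right)} - 191912 = \frac{7}{3} - 191912 = - \frac{575729}{3}$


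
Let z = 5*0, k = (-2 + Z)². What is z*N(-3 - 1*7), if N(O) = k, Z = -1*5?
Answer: 0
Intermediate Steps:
Z = -5
k = 49 (k = (-2 - 5)² = (-7)² = 49)
N(O) = 49
z = 0
z*N(-3 - 1*7) = 0*49 = 0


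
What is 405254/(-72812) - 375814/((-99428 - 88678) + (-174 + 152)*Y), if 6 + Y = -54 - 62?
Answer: -11944809555/3375236666 ≈ -3.5390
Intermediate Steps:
Y = -122 (Y = -6 + (-54 - 62) = -6 - 116 = -122)
405254/(-72812) - 375814/((-99428 - 88678) + (-174 + 152)*Y) = 405254/(-72812) - 375814/((-99428 - 88678) + (-174 + 152)*(-122)) = 405254*(-1/72812) - 375814/(-188106 - 22*(-122)) = -202627/36406 - 375814/(-188106 + 2684) = -202627/36406 - 375814/(-185422) = -202627/36406 - 375814*(-1/185422) = -202627/36406 + 187907/92711 = -11944809555/3375236666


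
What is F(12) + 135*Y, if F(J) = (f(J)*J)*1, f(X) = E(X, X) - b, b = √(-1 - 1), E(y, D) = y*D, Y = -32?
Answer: -2592 - 12*I*√2 ≈ -2592.0 - 16.971*I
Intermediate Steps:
E(y, D) = D*y
b = I*√2 (b = √(-2) = I*√2 ≈ 1.4142*I)
f(X) = X² - I*√2 (f(X) = X*X - I*√2 = X² - I*√2)
F(J) = J*(J² - I*√2) (F(J) = ((J² - I*√2)*J)*1 = (J*(J² - I*√2))*1 = J*(J² - I*√2))
F(12) + 135*Y = 12*(12² - I*√2) + 135*(-32) = 12*(144 - I*√2) - 4320 = (1728 - 12*I*√2) - 4320 = -2592 - 12*I*√2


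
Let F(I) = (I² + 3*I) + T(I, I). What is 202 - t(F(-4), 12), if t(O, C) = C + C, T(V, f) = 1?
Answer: 178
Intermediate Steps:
F(I) = 1 + I² + 3*I (F(I) = (I² + 3*I) + 1 = 1 + I² + 3*I)
t(O, C) = 2*C
202 - t(F(-4), 12) = 202 - 2*12 = 202 - 1*24 = 202 - 24 = 178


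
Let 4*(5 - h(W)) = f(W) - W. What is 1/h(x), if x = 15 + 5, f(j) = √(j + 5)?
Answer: 4/35 ≈ 0.11429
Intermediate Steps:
f(j) = √(5 + j)
x = 20
h(W) = 5 - √(5 + W)/4 + W/4 (h(W) = 5 - (√(5 + W) - W)/4 = 5 + (-√(5 + W)/4 + W/4) = 5 - √(5 + W)/4 + W/4)
1/h(x) = 1/(5 - √(5 + 20)/4 + (¼)*20) = 1/(5 - √25/4 + 5) = 1/(5 - ¼*5 + 5) = 1/(5 - 5/4 + 5) = 1/(35/4) = 4/35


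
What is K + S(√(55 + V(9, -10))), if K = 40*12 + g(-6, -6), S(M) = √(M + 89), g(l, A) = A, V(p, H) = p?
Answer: 474 + √97 ≈ 483.85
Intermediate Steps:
S(M) = √(89 + M)
K = 474 (K = 40*12 - 6 = 480 - 6 = 474)
K + S(√(55 + V(9, -10))) = 474 + √(89 + √(55 + 9)) = 474 + √(89 + √64) = 474 + √(89 + 8) = 474 + √97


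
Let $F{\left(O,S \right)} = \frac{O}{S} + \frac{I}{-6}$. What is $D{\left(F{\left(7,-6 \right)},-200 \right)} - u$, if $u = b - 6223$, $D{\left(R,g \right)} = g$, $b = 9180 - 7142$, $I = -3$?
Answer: $3985$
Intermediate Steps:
$b = 2038$ ($b = 9180 - 7142 = 2038$)
$F{\left(O,S \right)} = \frac{1}{2} + \frac{O}{S}$ ($F{\left(O,S \right)} = \frac{O}{S} - \frac{3}{-6} = \frac{O}{S} - - \frac{1}{2} = \frac{O}{S} + \frac{1}{2} = \frac{1}{2} + \frac{O}{S}$)
$u = -4185$ ($u = 2038 - 6223 = -4185$)
$D{\left(F{\left(7,-6 \right)},-200 \right)} - u = -200 - -4185 = -200 + 4185 = 3985$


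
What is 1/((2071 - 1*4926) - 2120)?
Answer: -1/4975 ≈ -0.00020101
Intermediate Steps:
1/((2071 - 1*4926) - 2120) = 1/((2071 - 4926) - 2120) = 1/(-2855 - 2120) = 1/(-4975) = -1/4975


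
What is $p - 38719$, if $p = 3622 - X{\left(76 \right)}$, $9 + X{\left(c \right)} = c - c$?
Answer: $-35088$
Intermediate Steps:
$X{\left(c \right)} = -9$ ($X{\left(c \right)} = -9 + \left(c - c\right) = -9 + 0 = -9$)
$p = 3631$ ($p = 3622 - -9 = 3622 + 9 = 3631$)
$p - 38719 = 3631 - 38719 = -35088$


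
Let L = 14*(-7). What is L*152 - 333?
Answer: -15229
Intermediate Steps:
L = -98
L*152 - 333 = -98*152 - 333 = -14896 - 333 = -15229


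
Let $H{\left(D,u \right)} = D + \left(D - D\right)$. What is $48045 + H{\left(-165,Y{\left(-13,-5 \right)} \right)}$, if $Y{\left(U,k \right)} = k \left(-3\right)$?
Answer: $47880$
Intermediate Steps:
$Y{\left(U,k \right)} = - 3 k$
$H{\left(D,u \right)} = D$ ($H{\left(D,u \right)} = D + 0 = D$)
$48045 + H{\left(-165,Y{\left(-13,-5 \right)} \right)} = 48045 - 165 = 47880$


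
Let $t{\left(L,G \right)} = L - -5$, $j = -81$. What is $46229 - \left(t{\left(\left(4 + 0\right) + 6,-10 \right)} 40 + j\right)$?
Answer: $45710$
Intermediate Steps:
$t{\left(L,G \right)} = 5 + L$ ($t{\left(L,G \right)} = L + 5 = 5 + L$)
$46229 - \left(t{\left(\left(4 + 0\right) + 6,-10 \right)} 40 + j\right) = 46229 - \left(\left(5 + \left(\left(4 + 0\right) + 6\right)\right) 40 - 81\right) = 46229 - \left(\left(5 + \left(4 + 6\right)\right) 40 - 81\right) = 46229 - \left(\left(5 + 10\right) 40 - 81\right) = 46229 - \left(15 \cdot 40 - 81\right) = 46229 - \left(600 - 81\right) = 46229 - 519 = 45710$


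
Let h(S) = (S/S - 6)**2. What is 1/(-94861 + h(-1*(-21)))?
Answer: -1/94836 ≈ -1.0545e-5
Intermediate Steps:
h(S) = 25 (h(S) = (1 - 6)**2 = (-5)**2 = 25)
1/(-94861 + h(-1*(-21))) = 1/(-94861 + 25) = 1/(-94836) = -1/94836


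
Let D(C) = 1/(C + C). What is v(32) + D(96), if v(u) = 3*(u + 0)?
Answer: 18433/192 ≈ 96.005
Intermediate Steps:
D(C) = 1/(2*C)
v(u) = 3*u
v(32) + D(96) = 3*32 + (½)/96 = 96 + (½)*(1/96) = 96 + 1/192 = 18433/192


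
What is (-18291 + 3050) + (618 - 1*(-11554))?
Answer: -3069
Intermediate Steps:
(-18291 + 3050) + (618 - 1*(-11554)) = -15241 + (618 + 11554) = -15241 + 12172 = -3069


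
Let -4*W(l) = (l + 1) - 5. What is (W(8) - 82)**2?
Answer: 6889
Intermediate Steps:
W(l) = 1 - l/4 (W(l) = -((l + 1) - 5)/4 = -((1 + l) - 5)/4 = -(-4 + l)/4 = 1 - l/4)
(W(8) - 82)**2 = ((1 - 1/4*8) - 82)**2 = ((1 - 2) - 82)**2 = (-1 - 82)**2 = (-83)**2 = 6889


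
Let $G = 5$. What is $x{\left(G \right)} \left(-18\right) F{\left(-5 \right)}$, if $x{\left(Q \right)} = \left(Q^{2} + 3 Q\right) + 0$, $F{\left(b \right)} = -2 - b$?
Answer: $-2160$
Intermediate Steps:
$x{\left(Q \right)} = Q^{2} + 3 Q$
$x{\left(G \right)} \left(-18\right) F{\left(-5 \right)} = 5 \left(3 + 5\right) \left(-18\right) \left(-2 - -5\right) = 5 \cdot 8 \left(-18\right) \left(-2 + 5\right) = 40 \left(-18\right) 3 = \left(-720\right) 3 = -2160$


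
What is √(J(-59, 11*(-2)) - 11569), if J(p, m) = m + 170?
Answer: 9*I*√141 ≈ 106.87*I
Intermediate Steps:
J(p, m) = 170 + m
√(J(-59, 11*(-2)) - 11569) = √((170 + 11*(-2)) - 11569) = √((170 - 22) - 11569) = √(148 - 11569) = √(-11421) = 9*I*√141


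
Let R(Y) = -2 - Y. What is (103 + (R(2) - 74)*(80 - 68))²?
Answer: 693889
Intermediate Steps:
(103 + (R(2) - 74)*(80 - 68))² = (103 + ((-2 - 1*2) - 74)*(80 - 68))² = (103 + ((-2 - 2) - 74)*12)² = (103 + (-4 - 74)*12)² = (103 - 78*12)² = (103 - 936)² = (-833)² = 693889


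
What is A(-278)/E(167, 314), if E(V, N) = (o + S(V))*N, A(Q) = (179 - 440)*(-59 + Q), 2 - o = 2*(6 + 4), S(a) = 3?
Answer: -29319/1570 ≈ -18.675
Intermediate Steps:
o = -18 (o = 2 - 2*(6 + 4) = 2 - 2*10 = 2 - 1*20 = 2 - 20 = -18)
A(Q) = 15399 - 261*Q (A(Q) = -261*(-59 + Q) = 15399 - 261*Q)
E(V, N) = -15*N (E(V, N) = (-18 + 3)*N = -15*N)
A(-278)/E(167, 314) = (15399 - 261*(-278))/((-15*314)) = (15399 + 72558)/(-4710) = 87957*(-1/4710) = -29319/1570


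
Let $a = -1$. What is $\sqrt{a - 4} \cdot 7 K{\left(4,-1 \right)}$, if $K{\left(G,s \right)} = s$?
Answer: $- 7 i \sqrt{5} \approx - 15.652 i$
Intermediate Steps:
$\sqrt{a - 4} \cdot 7 K{\left(4,-1 \right)} = \sqrt{-1 - 4} \cdot 7 \left(-1\right) = \sqrt{-5} \cdot 7 \left(-1\right) = i \sqrt{5} \cdot 7 \left(-1\right) = 7 i \sqrt{5} \left(-1\right) = - 7 i \sqrt{5}$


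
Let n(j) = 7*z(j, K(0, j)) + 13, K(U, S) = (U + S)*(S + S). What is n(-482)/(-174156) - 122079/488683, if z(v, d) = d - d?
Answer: -21267143203/85107076548 ≈ -0.24989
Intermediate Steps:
K(U, S) = 2*S*(S + U) (K(U, S) = (S + U)*(2*S) = 2*S*(S + U))
z(v, d) = 0
n(j) = 13 (n(j) = 7*0 + 13 = 0 + 13 = 13)
n(-482)/(-174156) - 122079/488683 = 13/(-174156) - 122079/488683 = 13*(-1/174156) - 122079*1/488683 = -13/174156 - 122079/488683 = -21267143203/85107076548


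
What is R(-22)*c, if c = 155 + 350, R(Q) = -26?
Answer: -13130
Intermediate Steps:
c = 505
R(-22)*c = -26*505 = -13130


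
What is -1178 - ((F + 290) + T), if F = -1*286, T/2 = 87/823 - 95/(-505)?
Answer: -98300234/83123 ≈ -1182.6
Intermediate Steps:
T = 48848/83123 (T = 2*(87/823 - 95/(-505)) = 2*(87*(1/823) - 95*(-1/505)) = 2*(87/823 + 19/101) = 2*(24424/83123) = 48848/83123 ≈ 0.58766)
F = -286
-1178 - ((F + 290) + T) = -1178 - ((-286 + 290) + 48848/83123) = -1178 - (4 + 48848/83123) = -1178 - 1*381340/83123 = -1178 - 381340/83123 = -98300234/83123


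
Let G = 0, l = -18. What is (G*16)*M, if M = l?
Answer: 0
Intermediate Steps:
M = -18
(G*16)*M = (0*16)*(-18) = 0*(-18) = 0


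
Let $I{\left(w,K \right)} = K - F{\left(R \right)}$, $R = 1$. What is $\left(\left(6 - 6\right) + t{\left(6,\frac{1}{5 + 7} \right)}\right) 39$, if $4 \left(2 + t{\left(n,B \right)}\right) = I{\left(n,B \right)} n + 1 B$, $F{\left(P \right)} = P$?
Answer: $- \frac{2093}{16} \approx -130.81$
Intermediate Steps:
$I{\left(w,K \right)} = -1 + K$ ($I{\left(w,K \right)} = K - 1 = -1 + K$)
$t{\left(n,B \right)} = -2 + \frac{B}{4} + \frac{n \left(-1 + B\right)}{4}$ ($t{\left(n,B \right)} = -2 + \frac{\left(-1 + B\right) n + 1 B}{4} = -2 + \frac{n \left(-1 + B\right) + B}{4} = -2 + \frac{B + n \left(-1 + B\right)}{4} = -2 + \left(\frac{B}{4} + \frac{n \left(-1 + B\right)}{4}\right) = -2 + \frac{B}{4} + \frac{n \left(-1 + B\right)}{4}$)
$\left(\left(6 - 6\right) + t{\left(6,\frac{1}{5 + 7} \right)}\right) 39 = \left(\left(6 - 6\right) + \left(-2 + \frac{1}{4 \left(5 + 7\right)} + \frac{1}{4} \cdot 6 \left(-1 + \frac{1}{5 + 7}\right)\right)\right) 39 = \left(0 + \left(-2 + \frac{1}{4 \cdot 12} + \frac{1}{4} \cdot 6 \left(-1 + \frac{1}{12}\right)\right)\right) 39 = \left(0 + \left(-2 + \frac{1}{4} \cdot \frac{1}{12} + \frac{1}{4} \cdot 6 \left(-1 + \frac{1}{12}\right)\right)\right) 39 = \left(0 + \left(-2 + \frac{1}{48} + \frac{1}{4} \cdot 6 \left(- \frac{11}{12}\right)\right)\right) 39 = \left(0 - \frac{161}{48}\right) 39 = \left(- \frac{161}{48}\right) 39 = - \frac{2093}{16}$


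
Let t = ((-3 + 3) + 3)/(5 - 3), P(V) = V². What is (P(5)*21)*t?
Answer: 1575/2 ≈ 787.50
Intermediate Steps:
t = 3/2 (t = (0 + 3)/2 = 3*(½) = 3/2 ≈ 1.5000)
(P(5)*21)*t = (5²*21)*(3/2) = (25*21)*(3/2) = 525*(3/2) = 1575/2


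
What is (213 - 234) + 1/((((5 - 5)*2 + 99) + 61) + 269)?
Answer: -9008/429 ≈ -20.998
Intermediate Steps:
(213 - 234) + 1/((((5 - 5)*2 + 99) + 61) + 269) = -21 + 1/(((0*2 + 99) + 61) + 269) = -21 + 1/(((0 + 99) + 61) + 269) = -21 + 1/((99 + 61) + 269) = -21 + 1/(160 + 269) = -21 + 1/429 = -9008/429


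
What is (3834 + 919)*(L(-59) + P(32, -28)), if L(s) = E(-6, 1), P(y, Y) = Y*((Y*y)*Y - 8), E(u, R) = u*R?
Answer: -3337775238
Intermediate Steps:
E(u, R) = R*u
P(y, Y) = Y*(-8 + y*Y**2) (P(y, Y) = Y*(y*Y**2 - 8) = Y*(-8 + y*Y**2))
L(s) = -6 (L(s) = 1*(-6) = -6)
(3834 + 919)*(L(-59) + P(32, -28)) = (3834 + 919)*(-6 - 28*(-8 + 32*(-28)**2)) = 4753*(-6 - 28*(-8 + 32*784)) = 4753*(-6 - 28*(-8 + 25088)) = 4753*(-6 - 28*25080) = 4753*(-6 - 702240) = 4753*(-702246) = -3337775238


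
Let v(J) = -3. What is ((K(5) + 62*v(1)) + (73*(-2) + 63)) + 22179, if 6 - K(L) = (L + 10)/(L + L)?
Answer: 43829/2 ≈ 21915.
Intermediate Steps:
K(L) = 6 - (10 + L)/(2*L) (K(L) = 6 - (L + 10)/(L + L) = 6 - (10 + L)/(2*L))
((K(5) + 62*v(1)) + (73*(-2) + 63)) + 22179 = (((11/2 - 5/5) + 62*(-3)) + (73*(-2) + 63)) + 22179 = (((11/2 - 5*⅕) - 186) + (-146 + 63)) + 22179 = (((11/2 - 1) - 186) - 83) + 22179 = ((9/2 - 186) - 83) + 22179 = (-363/2 - 83) + 22179 = -529/2 + 22179 = 43829/2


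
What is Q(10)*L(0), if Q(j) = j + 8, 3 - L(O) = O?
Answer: 54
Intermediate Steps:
L(O) = 3 - O
Q(j) = 8 + j
Q(10)*L(0) = (8 + 10)*(3 - 1*0) = 18*(3 + 0) = 18*3 = 54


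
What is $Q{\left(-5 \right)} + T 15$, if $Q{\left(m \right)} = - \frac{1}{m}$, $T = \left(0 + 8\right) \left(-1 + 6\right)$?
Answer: $\frac{3001}{5} \approx 600.2$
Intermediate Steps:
$T = 40$ ($T = 8 \cdot 5 = 40$)
$Q{\left(-5 \right)} + T 15 = - \frac{1}{-5} + 40 \cdot 15 = \left(-1\right) \left(- \frac{1}{5}\right) + 600 = \frac{1}{5} + 600 = \frac{3001}{5}$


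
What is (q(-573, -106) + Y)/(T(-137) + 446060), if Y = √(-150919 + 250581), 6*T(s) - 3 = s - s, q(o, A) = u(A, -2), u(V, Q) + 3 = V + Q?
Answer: -222/892121 + 2*√99662/892121 ≈ 0.00045889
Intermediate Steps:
u(V, Q) = -3 + Q + V (u(V, Q) = -3 + (V + Q) = -3 + (Q + V) = -3 + Q + V)
q(o, A) = -5 + A (q(o, A) = -3 - 2 + A = -5 + A)
T(s) = ½ (T(s) = ½ + (s - s)/6 = ½ + (⅙)*0 = ½ + 0 = ½)
Y = √99662 ≈ 315.69
(q(-573, -106) + Y)/(T(-137) + 446060) = ((-5 - 106) + √99662)/(½ + 446060) = (-111 + √99662)/(892121/2) = (-111 + √99662)*(2/892121) = -222/892121 + 2*√99662/892121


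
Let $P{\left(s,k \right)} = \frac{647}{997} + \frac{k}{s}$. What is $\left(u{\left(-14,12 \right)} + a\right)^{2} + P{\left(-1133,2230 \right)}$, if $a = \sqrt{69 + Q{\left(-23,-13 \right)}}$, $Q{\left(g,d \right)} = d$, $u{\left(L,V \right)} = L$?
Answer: $\frac{283169193}{1129601} - 56 \sqrt{14} \approx 41.148$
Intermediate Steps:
$P{\left(s,k \right)} = \frac{647}{997} + \frac{k}{s}$ ($P{\left(s,k \right)} = 647 \cdot \frac{1}{997} + \frac{k}{s} = \frac{647}{997} + \frac{k}{s}$)
$a = 2 \sqrt{14}$ ($a = \sqrt{69 - 13} = \sqrt{56} = 2 \sqrt{14} \approx 7.4833$)
$\left(u{\left(-14,12 \right)} + a\right)^{2} + P{\left(-1133,2230 \right)} = \left(-14 + 2 \sqrt{14}\right)^{2} + \left(\frac{647}{997} + \frac{2230}{-1133}\right) = \left(-14 + 2 \sqrt{14}\right)^{2} + \left(\frac{647}{997} + 2230 \left(- \frac{1}{1133}\right)\right) = \left(-14 + 2 \sqrt{14}\right)^{2} + \left(\frac{647}{997} - \frac{2230}{1133}\right) = \left(-14 + 2 \sqrt{14}\right)^{2} - \frac{1490259}{1129601} = - \frac{1490259}{1129601} + \left(-14 + 2 \sqrt{14}\right)^{2}$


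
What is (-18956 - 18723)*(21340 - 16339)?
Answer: -188432679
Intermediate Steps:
(-18956 - 18723)*(21340 - 16339) = -37679*5001 = -188432679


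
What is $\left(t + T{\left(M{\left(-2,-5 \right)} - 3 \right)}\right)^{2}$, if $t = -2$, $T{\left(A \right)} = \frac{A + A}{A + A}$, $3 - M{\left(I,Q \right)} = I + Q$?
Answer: $1$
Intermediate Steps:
$M{\left(I,Q \right)} = 3 - I - Q$ ($M{\left(I,Q \right)} = 3 - \left(I + Q\right) = 3 - I - Q$)
$T{\left(A \right)} = 1$ ($T{\left(A \right)} = \frac{2 A}{2 A} = 2 A \frac{1}{2 A} = 1$)
$\left(t + T{\left(M{\left(-2,-5 \right)} - 3 \right)}\right)^{2} = \left(-2 + 1\right)^{2} = \left(-1\right)^{2} = 1$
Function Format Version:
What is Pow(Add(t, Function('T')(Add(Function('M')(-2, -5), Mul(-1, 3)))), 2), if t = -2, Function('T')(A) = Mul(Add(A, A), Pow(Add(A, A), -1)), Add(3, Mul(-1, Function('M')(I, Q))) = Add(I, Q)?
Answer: 1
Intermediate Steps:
Function('M')(I, Q) = Add(3, Mul(-1, I), Mul(-1, Q)) (Function('M')(I, Q) = Add(3, Mul(-1, Add(I, Q))) = Add(3, Add(Mul(-1, I), Mul(-1, Q))) = Add(3, Mul(-1, I), Mul(-1, Q)))
Function('T')(A) = 1 (Function('T')(A) = Mul(Mul(2, A), Pow(Mul(2, A), -1)) = Mul(Mul(2, A), Mul(Rational(1, 2), Pow(A, -1))) = 1)
Pow(Add(t, Function('T')(Add(Function('M')(-2, -5), Mul(-1, 3)))), 2) = Pow(Add(-2, 1), 2) = Pow(-1, 2) = 1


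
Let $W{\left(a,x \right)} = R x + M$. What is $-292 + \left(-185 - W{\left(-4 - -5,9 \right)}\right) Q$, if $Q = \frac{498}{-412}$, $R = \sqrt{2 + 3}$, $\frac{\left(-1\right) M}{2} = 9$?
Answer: $- \frac{18569}{206} + \frac{2241 \sqrt{5}}{206} \approx -65.815$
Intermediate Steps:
$M = -18$ ($M = \left(-2\right) 9 = -18$)
$R = \sqrt{5} \approx 2.2361$
$Q = - \frac{249}{206}$ ($Q = 498 \left(- \frac{1}{412}\right) = - \frac{249}{206} \approx -1.2087$)
$W{\left(a,x \right)} = -18 + x \sqrt{5}$ ($W{\left(a,x \right)} = \sqrt{5} x - 18 = x \sqrt{5} - 18 = -18 + x \sqrt{5}$)
$-292 + \left(-185 - W{\left(-4 - -5,9 \right)}\right) Q = -292 + \left(-185 - \left(-18 + 9 \sqrt{5}\right)\right) \left(- \frac{249}{206}\right) = -292 + \left(-185 + \left(18 - 9 \sqrt{5}\right)\right) \left(- \frac{249}{206}\right) = -292 + \left(-167 - 9 \sqrt{5}\right) \left(- \frac{249}{206}\right) = -292 + \left(\frac{41583}{206} + \frac{2241 \sqrt{5}}{206}\right) = - \frac{18569}{206} + \frac{2241 \sqrt{5}}{206}$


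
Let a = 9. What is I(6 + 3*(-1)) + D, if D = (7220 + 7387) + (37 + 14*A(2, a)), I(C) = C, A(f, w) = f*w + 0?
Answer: 14899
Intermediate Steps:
A(f, w) = f*w
D = 14896 (D = (7220 + 7387) + (37 + 14*(2*9)) = 14607 + (37 + 14*18) = 14607 + (37 + 252) = 14607 + 289 = 14896)
I(6 + 3*(-1)) + D = (6 + 3*(-1)) + 14896 = (6 - 3) + 14896 = 3 + 14896 = 14899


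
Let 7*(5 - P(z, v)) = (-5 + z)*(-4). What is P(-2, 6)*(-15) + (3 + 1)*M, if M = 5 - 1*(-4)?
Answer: 21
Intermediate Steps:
M = 9 (M = 5 + 4 = 9)
P(z, v) = 15/7 + 4*z/7 (P(z, v) = 5 - (-5 + z)*(-4)/7 = 5 - (20 - 4*z)/7 = 5 + (-20/7 + 4*z/7) = 15/7 + 4*z/7)
P(-2, 6)*(-15) + (3 + 1)*M = (15/7 + (4/7)*(-2))*(-15) + (3 + 1)*9 = (15/7 - 8/7)*(-15) + 4*9 = 1*(-15) + 36 = -15 + 36 = 21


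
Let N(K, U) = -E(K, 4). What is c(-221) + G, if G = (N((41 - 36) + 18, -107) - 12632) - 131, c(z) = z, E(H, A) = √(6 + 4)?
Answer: -12984 - √10 ≈ -12987.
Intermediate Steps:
E(H, A) = √10
N(K, U) = -√10
G = -12763 - √10 (G = (-√10 - 12632) - 131 = (-12632 - √10) - 131 = -12763 - √10 ≈ -12766.)
c(-221) + G = -221 + (-12763 - √10) = -12984 - √10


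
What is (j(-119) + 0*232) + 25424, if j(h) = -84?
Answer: 25340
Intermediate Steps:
(j(-119) + 0*232) + 25424 = (-84 + 0*232) + 25424 = (-84 + 0) + 25424 = -84 + 25424 = 25340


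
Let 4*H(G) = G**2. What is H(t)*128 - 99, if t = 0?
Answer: -99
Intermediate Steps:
H(G) = G**2/4
H(t)*128 - 99 = ((1/4)*0**2)*128 - 99 = ((1/4)*0)*128 - 99 = 0*128 - 99 = 0 - 99 = -99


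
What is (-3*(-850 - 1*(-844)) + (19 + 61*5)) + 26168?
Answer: 26510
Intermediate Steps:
(-3*(-850 - 1*(-844)) + (19 + 61*5)) + 26168 = (-3*(-850 + 844) + (19 + 305)) + 26168 = (-3*(-6) + 324) + 26168 = (18 + 324) + 26168 = 342 + 26168 = 26510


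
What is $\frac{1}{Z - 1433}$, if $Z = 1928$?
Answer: $\frac{1}{495} \approx 0.0020202$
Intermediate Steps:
$\frac{1}{Z - 1433} = \frac{1}{1928 - 1433} = \frac{1}{495}$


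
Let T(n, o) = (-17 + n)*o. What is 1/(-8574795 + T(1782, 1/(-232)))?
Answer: -232/1989354205 ≈ -1.1662e-7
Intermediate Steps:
T(n, o) = o*(-17 + n)
1/(-8574795 + T(1782, 1/(-232))) = 1/(-8574795 + (-17 + 1782)/(-232)) = 1/(-8574795 - 1/232*1765) = 1/(-8574795 - 1765/232) = 1/(-1989354205/232) = -232/1989354205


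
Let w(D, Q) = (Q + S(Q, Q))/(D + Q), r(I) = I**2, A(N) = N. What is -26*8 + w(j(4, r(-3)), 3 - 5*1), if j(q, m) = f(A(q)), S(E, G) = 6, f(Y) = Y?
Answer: -206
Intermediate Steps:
j(q, m) = q
w(D, Q) = (6 + Q)/(D + Q) (w(D, Q) = (Q + 6)/(D + Q) = (6 + Q)/(D + Q))
-26*8 + w(j(4, r(-3)), 3 - 5*1) = -26*8 + (6 + (3 - 5*1))/(4 + (3 - 5*1)) = -208 + (6 + (3 - 5))/(4 + (3 - 5)) = -208 + (6 - 2)/(4 - 2) = -208 + 4/2 = -208 + (1/2)*4 = -208 + 2 = -206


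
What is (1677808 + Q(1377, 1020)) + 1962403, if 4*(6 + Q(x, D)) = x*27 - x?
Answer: 7298311/2 ≈ 3.6492e+6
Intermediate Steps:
Q(x, D) = -6 + 13*x/2 (Q(x, D) = -6 + (x*27 - x)/4 = -6 + (27*x - x)/4 = -6 + (26*x)/4 = -6 + 13*x/2)
(1677808 + Q(1377, 1020)) + 1962403 = (1677808 + (-6 + (13/2)*1377)) + 1962403 = (1677808 + (-6 + 17901/2)) + 1962403 = (1677808 + 17889/2) + 1962403 = 3373505/2 + 1962403 = 7298311/2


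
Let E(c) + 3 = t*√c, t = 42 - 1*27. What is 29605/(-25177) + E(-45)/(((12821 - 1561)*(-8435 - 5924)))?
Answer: -4786605600169/4070676274180 - 9*I*√5/32336468 ≈ -1.1759 - 6.2235e-7*I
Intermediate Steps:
t = 15 (t = 42 - 27 = 15)
E(c) = -3 + 15*√c
29605/(-25177) + E(-45)/(((12821 - 1561)*(-8435 - 5924))) = 29605/(-25177) + (-3 + 15*√(-45))/(((12821 - 1561)*(-8435 - 5924))) = 29605*(-1/25177) + (-3 + 15*(3*I*√5))/((11260*(-14359))) = -29605/25177 + (-3 + 45*I*√5)/(-161682340) = -29605/25177 + (-3 + 45*I*√5)*(-1/161682340) = -29605/25177 + (3/161682340 - 9*I*√5/32336468) = -4786605600169/4070676274180 - 9*I*√5/32336468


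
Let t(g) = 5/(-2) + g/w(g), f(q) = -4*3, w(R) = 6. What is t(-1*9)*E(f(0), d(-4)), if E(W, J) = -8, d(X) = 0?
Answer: 32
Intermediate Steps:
f(q) = -12
t(g) = -5/2 + g/6 (t(g) = 5/(-2) + g/6 = 5*(-½) + g*(⅙) = -5/2 + g/6)
t(-1*9)*E(f(0), d(-4)) = (-5/2 + (-1*9)/6)*(-8) = (-5/2 + (⅙)*(-9))*(-8) = (-5/2 - 3/2)*(-8) = -4*(-8) = 32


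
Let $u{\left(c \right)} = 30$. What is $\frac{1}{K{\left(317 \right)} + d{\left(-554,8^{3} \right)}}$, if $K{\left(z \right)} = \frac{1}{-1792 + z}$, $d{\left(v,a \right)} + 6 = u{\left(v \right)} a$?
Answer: $\frac{1475}{22647149} \approx 6.513 \cdot 10^{-5}$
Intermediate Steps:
$d{\left(v,a \right)} = -6 + 30 a$
$\frac{1}{K{\left(317 \right)} + d{\left(-554,8^{3} \right)}} = \frac{1}{\frac{1}{-1792 + 317} - \left(6 - 30 \cdot 8^{3}\right)} = \frac{1}{\frac{1}{-1475} + \left(-6 + 30 \cdot 512\right)} = \frac{1}{- \frac{1}{1475} + \left(-6 + 15360\right)} = \frac{1}{- \frac{1}{1475} + 15354} = \frac{1}{\frac{22647149}{1475}} = \frac{1475}{22647149}$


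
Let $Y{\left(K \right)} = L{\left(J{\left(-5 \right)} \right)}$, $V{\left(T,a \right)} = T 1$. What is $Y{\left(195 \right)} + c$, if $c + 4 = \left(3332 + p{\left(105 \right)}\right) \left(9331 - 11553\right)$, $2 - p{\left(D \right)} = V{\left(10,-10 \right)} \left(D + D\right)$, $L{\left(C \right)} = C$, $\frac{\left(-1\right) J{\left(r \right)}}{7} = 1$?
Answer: $-2741959$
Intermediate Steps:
$J{\left(r \right)} = -7$ ($J{\left(r \right)} = \left(-7\right) 1 = -7$)
$V{\left(T,a \right)} = T$
$Y{\left(K \right)} = -7$
$p{\left(D \right)} = 2 - 20 D$ ($p{\left(D \right)} = 2 - 10 \left(D + D\right) = 2 - 10 \cdot 2 D = 2 - 20 D$)
$c = -2741952$ ($c = -4 + \left(3332 + \left(2 - 2100\right)\right) \left(9331 - 11553\right) = -4 + \left(3332 + \left(2 - 2100\right)\right) \left(-2222\right) = -4 + \left(3332 - 2098\right) \left(-2222\right) = -4 + 1234 \left(-2222\right) = -4 - 2741948 = -2741952$)
$Y{\left(195 \right)} + c = -7 - 2741952 = -2741959$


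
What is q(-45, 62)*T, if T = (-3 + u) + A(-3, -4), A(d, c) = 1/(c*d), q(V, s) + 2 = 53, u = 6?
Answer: 629/4 ≈ 157.25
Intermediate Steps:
q(V, s) = 51 (q(V, s) = -2 + 53 = 51)
A(d, c) = 1/(c*d)
T = 37/12 (T = (-3 + 6) + 1/(-4*(-3)) = 3 - ¼*(-⅓) = 3 + 1/12 = 37/12 ≈ 3.0833)
q(-45, 62)*T = 51*(37/12) = 629/4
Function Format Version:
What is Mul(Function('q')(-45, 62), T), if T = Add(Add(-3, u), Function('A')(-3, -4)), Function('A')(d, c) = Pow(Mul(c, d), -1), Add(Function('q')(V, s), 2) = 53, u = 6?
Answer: Rational(629, 4) ≈ 157.25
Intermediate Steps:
Function('q')(V, s) = 51 (Function('q')(V, s) = Add(-2, 53) = 51)
Function('A')(d, c) = Mul(Pow(c, -1), Pow(d, -1))
T = Rational(37, 12) (T = Add(Add(-3, 6), Mul(Pow(-4, -1), Pow(-3, -1))) = Add(3, Mul(Rational(-1, 4), Rational(-1, 3))) = Add(3, Rational(1, 12)) = Rational(37, 12) ≈ 3.0833)
Mul(Function('q')(-45, 62), T) = Mul(51, Rational(37, 12)) = Rational(629, 4)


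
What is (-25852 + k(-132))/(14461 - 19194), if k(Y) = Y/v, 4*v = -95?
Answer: 2455412/449635 ≈ 5.4609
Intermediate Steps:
v = -95/4 (v = (¼)*(-95) = -95/4 ≈ -23.750)
k(Y) = -4*Y/95 (k(Y) = Y/(-95/4) = Y*(-4/95) = -4*Y/95)
(-25852 + k(-132))/(14461 - 19194) = (-25852 - 4/95*(-132))/(14461 - 19194) = (-25852 + 528/95)/(-4733) = -2455412/95*(-1/4733) = 2455412/449635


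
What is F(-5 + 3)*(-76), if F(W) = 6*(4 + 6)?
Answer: -4560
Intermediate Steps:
F(W) = 60 (F(W) = 6*10 = 60)
F(-5 + 3)*(-76) = 60*(-76) = -4560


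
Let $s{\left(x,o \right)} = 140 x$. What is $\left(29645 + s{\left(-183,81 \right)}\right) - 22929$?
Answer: $-18904$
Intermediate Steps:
$\left(29645 + s{\left(-183,81 \right)}\right) - 22929 = \left(29645 + 140 \left(-183\right)\right) - 22929 = \left(29645 - 25620\right) - 22929 = 4025 - 22929 = -18904$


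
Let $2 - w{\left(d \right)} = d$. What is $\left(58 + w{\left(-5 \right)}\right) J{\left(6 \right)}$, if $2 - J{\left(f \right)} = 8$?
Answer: $-390$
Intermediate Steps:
$w{\left(d \right)} = 2 - d$
$J{\left(f \right)} = -6$ ($J{\left(f \right)} = 2 - 8 = -6$)
$\left(58 + w{\left(-5 \right)}\right) J{\left(6 \right)} = \left(58 + \left(2 - -5\right)\right) \left(-6\right) = \left(58 + \left(2 + 5\right)\right) \left(-6\right) = \left(58 + 7\right) \left(-6\right) = 65 \left(-6\right) = -390$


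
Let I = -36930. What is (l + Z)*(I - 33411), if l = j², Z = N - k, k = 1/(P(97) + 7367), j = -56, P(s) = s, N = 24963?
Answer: -4917561232945/2488 ≈ -1.9765e+9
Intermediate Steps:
k = 1/7464 (k = 1/(97 + 7367) = 1/7464 ≈ 0.00013398)
Z = 186323831/7464 (Z = 24963 - 1*1/7464 = 24963 - 1/7464 = 186323831/7464 ≈ 24963.)
l = 3136 (l = (-56)² = 3136)
(l + Z)*(I - 33411) = (3136 + 186323831/7464)*(-36930 - 33411) = (209730935/7464)*(-70341) = -4917561232945/2488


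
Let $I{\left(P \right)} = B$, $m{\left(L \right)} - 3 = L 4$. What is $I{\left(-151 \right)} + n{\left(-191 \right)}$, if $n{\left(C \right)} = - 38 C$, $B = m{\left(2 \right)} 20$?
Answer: $7478$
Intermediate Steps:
$m{\left(L \right)} = 3 + 4 L$ ($m{\left(L \right)} = 3 + L 4 = 3 + 4 L$)
$B = 220$ ($B = \left(3 + 4 \cdot 2\right) 20 = \left(3 + 8\right) 20 = 11 \cdot 20 = 220$)
$I{\left(P \right)} = 220$
$I{\left(-151 \right)} + n{\left(-191 \right)} = 220 - -7258 = 220 + 7258 = 7478$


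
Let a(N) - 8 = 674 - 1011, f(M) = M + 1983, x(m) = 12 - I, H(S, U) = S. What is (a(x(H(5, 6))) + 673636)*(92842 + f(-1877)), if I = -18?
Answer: 62582539036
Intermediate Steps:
x(m) = 30 (x(m) = 12 - 1*(-18) = 12 + 18 = 30)
f(M) = 1983 + M
a(N) = -329 (a(N) = 8 + (674 - 1011) = 8 - 337 = -329)
(a(x(H(5, 6))) + 673636)*(92842 + f(-1877)) = (-329 + 673636)*(92842 + (1983 - 1877)) = 673307*(92842 + 106) = 673307*92948 = 62582539036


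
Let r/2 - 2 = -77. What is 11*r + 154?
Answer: -1496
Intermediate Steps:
r = -150 (r = 4 + 2*(-77) = 4 - 154 = -150)
11*r + 154 = 11*(-150) + 154 = -1650 + 154 = -1496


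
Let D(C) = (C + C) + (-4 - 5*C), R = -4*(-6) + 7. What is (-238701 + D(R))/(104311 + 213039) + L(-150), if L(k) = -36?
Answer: -5831699/158675 ≈ -36.752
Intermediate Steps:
R = 31 (R = 24 + 7 = 31)
D(C) = -4 - 3*C (D(C) = 2*C + (-4 - 5*C) = -4 - 3*C)
(-238701 + D(R))/(104311 + 213039) + L(-150) = (-238701 + (-4 - 3*31))/(104311 + 213039) - 36 = (-238701 + (-4 - 93))/317350 - 36 = (-238701 - 97)*(1/317350) - 36 = -238798*1/317350 - 36 = -119399/158675 - 36 = -5831699/158675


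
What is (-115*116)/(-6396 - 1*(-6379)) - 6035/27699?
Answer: 369402065/470883 ≈ 784.49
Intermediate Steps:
(-115*116)/(-6396 - 1*(-6379)) - 6035/27699 = -13340/(-6396 + 6379) - 6035*1/27699 = -13340/(-17) - 6035/27699 = -13340*(-1/17) - 6035/27699 = 13340/17 - 6035/27699 = 369402065/470883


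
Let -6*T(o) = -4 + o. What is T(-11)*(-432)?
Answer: -1080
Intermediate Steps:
T(o) = ⅔ - o/6 (T(o) = -(-4 + o)/6 = ⅔ - o/6)
T(-11)*(-432) = (⅔ - ⅙*(-11))*(-432) = (⅔ + 11/6)*(-432) = (5/2)*(-432) = -1080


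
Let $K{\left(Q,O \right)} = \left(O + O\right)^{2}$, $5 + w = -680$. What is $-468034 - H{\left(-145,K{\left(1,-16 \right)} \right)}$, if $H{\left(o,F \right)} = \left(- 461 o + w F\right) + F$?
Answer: $165537$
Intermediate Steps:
$w = -685$ ($w = -5 - 680 = -685$)
$K{\left(Q,O \right)} = 4 O^{2}$ ($K{\left(Q,O \right)} = \left(2 O\right)^{2} = 4 O^{2}$)
$H{\left(o,F \right)} = - 684 F - 461 o$ ($H{\left(o,F \right)} = \left(- 461 o - 685 F\right) + F = \left(- 685 F - 461 o\right) + F = - 684 F - 461 o$)
$-468034 - H{\left(-145,K{\left(1,-16 \right)} \right)} = -468034 - \left(- 684 \cdot 4 \left(-16\right)^{2} - -66845\right) = -468034 - \left(- 684 \cdot 4 \cdot 256 + 66845\right) = -468034 - \left(\left(-684\right) 1024 + 66845\right) = -468034 - \left(-700416 + 66845\right) = -468034 - -633571 = -468034 + 633571 = 165537$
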